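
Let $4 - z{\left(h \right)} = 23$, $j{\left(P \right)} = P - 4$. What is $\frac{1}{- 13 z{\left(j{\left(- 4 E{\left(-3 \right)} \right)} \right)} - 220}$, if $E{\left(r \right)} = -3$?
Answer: $\frac{1}{27} \approx 0.037037$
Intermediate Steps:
$j{\left(P \right)} = -4 + P$ ($j{\left(P \right)} = P - 4 = -4 + P$)
$z{\left(h \right)} = -19$ ($z{\left(h \right)} = 4 - 23 = -19$)
$\frac{1}{- 13 z{\left(j{\left(- 4 E{\left(-3 \right)} \right)} \right)} - 220} = \frac{1}{\left(-13\right) \left(-19\right) - 220} = \frac{1}{247 - 220} = \frac{1}{27}$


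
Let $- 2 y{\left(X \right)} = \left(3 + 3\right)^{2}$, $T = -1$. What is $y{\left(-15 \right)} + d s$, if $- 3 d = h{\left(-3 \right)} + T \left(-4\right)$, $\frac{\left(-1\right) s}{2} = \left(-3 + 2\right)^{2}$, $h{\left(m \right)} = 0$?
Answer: $- \frac{46}{3} \approx -15.333$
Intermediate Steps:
$s = -2$ ($s = - 2 \left(-3 + 2\right)^{2} = - 2 \left(-1\right)^{2} = \left(-2\right) 1 = -2$)
$d = - \frac{4}{3}$ ($d = - \frac{0 - -4}{3} = - \frac{0 + 4}{3} = \left(- \frac{1}{3}\right) 4 = - \frac{4}{3} \approx -1.3333$)
$y{\left(X \right)} = -18$ ($y{\left(X \right)} = - \frac{\left(3 + 3\right)^{2}}{2} = - \frac{6^{2}}{2} = \left(- \frac{1}{2}\right) 36 = -18$)
$y{\left(-15 \right)} + d s = -18 - - \frac{8}{3} = -18 + \frac{8}{3} = - \frac{46}{3}$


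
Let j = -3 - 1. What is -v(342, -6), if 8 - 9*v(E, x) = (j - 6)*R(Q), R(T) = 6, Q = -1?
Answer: -68/9 ≈ -7.5556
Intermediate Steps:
j = -4
v(E, x) = 68/9 (v(E, x) = 8/9 - (-4 - 6)*6/9 = 8/9 - (-10)*6/9 = 8/9 - ⅑*(-60) = 8/9 + 20/3 = 68/9)
-v(342, -6) = -1*68/9 = -68/9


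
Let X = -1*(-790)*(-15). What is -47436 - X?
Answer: -35586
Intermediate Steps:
X = -11850 (X = 790*(-15) = -11850)
-47436 - X = -47436 - 1*(-11850) = -47436 + 11850 = -35586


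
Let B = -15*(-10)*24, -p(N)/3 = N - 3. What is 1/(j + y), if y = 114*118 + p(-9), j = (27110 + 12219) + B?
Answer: 1/56417 ≈ 1.7725e-5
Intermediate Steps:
p(N) = 9 - 3*N (p(N) = -3*(N - 3) = -3*(-3 + N) = 9 - 3*N)
B = 3600 (B = 150*24 = 3600)
j = 42929 (j = (27110 + 12219) + 3600 = 39329 + 3600 = 42929)
y = 13488 (y = 114*118 + (9 - 3*(-9)) = 13452 + (9 + 27) = 13452 + 36 = 13488)
1/(j + y) = 1/(42929 + 13488) = 1/56417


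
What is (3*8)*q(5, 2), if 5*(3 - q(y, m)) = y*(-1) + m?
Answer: 432/5 ≈ 86.400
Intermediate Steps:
q(y, m) = 3 - m/5 + y/5 (q(y, m) = 3 - (y*(-1) + m)/5 = 3 - (-y + m)/5 = 3 - (m - y)/5 = 3 + (-m/5 + y/5) = 3 - m/5 + y/5)
(3*8)*q(5, 2) = (3*8)*(3 - ⅕*2 + (⅕)*5) = 24*(3 - ⅖ + 1) = 24*(18/5) = 432/5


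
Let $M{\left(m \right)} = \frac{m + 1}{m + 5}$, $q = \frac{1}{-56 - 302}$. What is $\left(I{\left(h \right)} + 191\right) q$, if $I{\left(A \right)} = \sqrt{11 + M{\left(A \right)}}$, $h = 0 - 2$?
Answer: $- \frac{191}{358} - \frac{2 \sqrt{6}}{537} \approx -0.54264$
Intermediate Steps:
$h = -2$
$q = - \frac{1}{358}$ ($q = \frac{1}{-358} = - \frac{1}{358} \approx -0.0027933$)
$M{\left(m \right)} = \frac{1 + m}{5 + m}$
$I{\left(A \right)} = \sqrt{11 + \frac{1 + A}{5 + A}}$
$\left(I{\left(h \right)} + 191\right) q = \left(2 \sqrt{\frac{14 + 3 \left(-2\right)}{5 - 2}} + 191\right) \left(- \frac{1}{358}\right) = \left(2 \sqrt{\frac{14 - 6}{3}} + 191\right) \left(- \frac{1}{358}\right) = \left(2 \sqrt{\frac{1}{3} \cdot 8} + 191\right) \left(- \frac{1}{358}\right) = \left(2 \sqrt{\frac{8}{3}} + 191\right) \left(- \frac{1}{358}\right) = \left(2 \frac{2 \sqrt{6}}{3} + 191\right) \left(- \frac{1}{358}\right) = \left(\frac{4 \sqrt{6}}{3} + 191\right) \left(- \frac{1}{358}\right) = \left(191 + \frac{4 \sqrt{6}}{3}\right) \left(- \frac{1}{358}\right) = - \frac{191}{358} - \frac{2 \sqrt{6}}{537}$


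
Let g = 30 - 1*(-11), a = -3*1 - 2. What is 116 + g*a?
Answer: -89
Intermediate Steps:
a = -5 (a = -3 - 2 = -5)
g = 41 (g = 30 + 11 = 41)
116 + g*a = 116 + 41*(-5) = 116 - 205 = -89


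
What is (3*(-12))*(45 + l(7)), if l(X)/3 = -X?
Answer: -864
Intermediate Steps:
l(X) = -3*X (l(X) = 3*(-X) = -3*X)
(3*(-12))*(45 + l(7)) = (3*(-12))*(45 - 3*7) = -36*(45 - 21) = -36*24 = -864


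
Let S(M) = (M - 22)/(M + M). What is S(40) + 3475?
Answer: 139009/40 ≈ 3475.2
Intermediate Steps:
S(M) = (-22 + M)/(2*M) (S(M) = (-22 + M)/((2*M)) = (-22 + M)*(1/(2*M)) = (-22 + M)/(2*M))
S(40) + 3475 = (1/2)*(-22 + 40)/40 + 3475 = (1/2)*(1/40)*18 + 3475 = 9/40 + 3475 = 139009/40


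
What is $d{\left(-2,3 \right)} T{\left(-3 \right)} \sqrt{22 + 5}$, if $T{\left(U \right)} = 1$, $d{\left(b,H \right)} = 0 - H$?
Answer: $- 9 \sqrt{3} \approx -15.588$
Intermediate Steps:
$d{\left(b,H \right)} = - H$
$d{\left(-2,3 \right)} T{\left(-3 \right)} \sqrt{22 + 5} = \left(-1\right) 3 \cdot 1 \sqrt{22 + 5} = \left(-3\right) 1 \sqrt{27} = - 3 \cdot 3 \sqrt{3} = - 9 \sqrt{3}$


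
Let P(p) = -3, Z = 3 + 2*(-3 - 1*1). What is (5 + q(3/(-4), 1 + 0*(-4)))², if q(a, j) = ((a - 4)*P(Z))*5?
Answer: 93025/16 ≈ 5814.1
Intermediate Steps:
Z = -5 (Z = 3 + 2*(-3 - 1) = 3 + 2*(-4) = 3 - 8 = -5)
q(a, j) = 60 - 15*a (q(a, j) = ((a - 4)*(-3))*5 = ((-4 + a)*(-3))*5 = (12 - 3*a)*5 = 60 - 15*a)
(5 + q(3/(-4), 1 + 0*(-4)))² = (5 + (60 - 45/(-4)))² = (5 + (60 - 45*(-1)/4))² = (5 + (60 - 15*(-¾)))² = (5 + (60 + 45/4))² = (5 + 285/4)² = (305/4)² = 93025/16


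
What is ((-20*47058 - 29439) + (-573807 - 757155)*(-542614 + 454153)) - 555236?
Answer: 117736703647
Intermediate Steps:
((-20*47058 - 29439) + (-573807 - 757155)*(-542614 + 454153)) - 555236 = ((-941160 - 29439) - 1330962*(-88461)) - 555236 = (-970599 + 117738229482) - 555236 = 117737258883 - 555236 = 117736703647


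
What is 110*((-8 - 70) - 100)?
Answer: -19580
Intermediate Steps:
110*((-8 - 70) - 100) = 110*(-78 - 100) = 110*(-178) = -19580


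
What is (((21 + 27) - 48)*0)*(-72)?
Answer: 0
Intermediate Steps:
(((21 + 27) - 48)*0)*(-72) = ((48 - 48)*0)*(-72) = (0*0)*(-72) = 0*(-72) = 0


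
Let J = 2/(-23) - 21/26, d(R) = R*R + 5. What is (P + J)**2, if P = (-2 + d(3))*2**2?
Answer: 793492561/357604 ≈ 2218.9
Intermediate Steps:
d(R) = 5 + R**2 (d(R) = R**2 + 5 = 5 + R**2)
J = -535/598 (J = 2*(-1/23) - 21*1/26 = -2/23 - 21/26 = -535/598 ≈ -0.89465)
P = 48 (P = (-2 + (5 + 3**2))*2**2 = (-2 + (5 + 9))*4 = (-2 + 14)*4 = 12*4 = 48)
(P + J)**2 = (48 - 535/598)**2 = (28169/598)**2 = 793492561/357604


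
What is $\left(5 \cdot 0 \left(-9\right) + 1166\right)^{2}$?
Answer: $1359556$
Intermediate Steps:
$\left(5 \cdot 0 \left(-9\right) + 1166\right)^{2} = \left(0 \left(-9\right) + 1166\right)^{2} = \left(0 + 1166\right)^{2} = 1166^{2} = 1359556$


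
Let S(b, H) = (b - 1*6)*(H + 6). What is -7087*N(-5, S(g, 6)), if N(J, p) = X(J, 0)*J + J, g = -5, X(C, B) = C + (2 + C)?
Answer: -248045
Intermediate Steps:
X(C, B) = 2 + 2*C
S(b, H) = (-6 + b)*(6 + H) (S(b, H) = (b - 6)*(6 + H) = (-6 + b)*(6 + H))
N(J, p) = J + J*(2 + 2*J) (N(J, p) = (2 + 2*J)*J + J = J*(2 + 2*J) + J = J + J*(2 + 2*J))
-7087*N(-5, S(g, 6)) = -(-35435)*(3 + 2*(-5)) = -(-35435)*(3 - 10) = -(-35435)*(-7) = -7087*35 = -248045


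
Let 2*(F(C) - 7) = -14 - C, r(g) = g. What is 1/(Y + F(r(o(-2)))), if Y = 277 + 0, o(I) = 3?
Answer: 2/551 ≈ 0.0036298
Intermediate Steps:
Y = 277
F(C) = -C/2 (F(C) = 7 + (-14 - C)/2 = 7 + (-7 - C/2) = -C/2)
1/(Y + F(r(o(-2)))) = 1/(277 - ½*3) = 1/(277 - 3/2) = 1/(551/2) = 2/551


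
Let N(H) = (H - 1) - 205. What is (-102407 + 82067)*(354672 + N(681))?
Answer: -7223689980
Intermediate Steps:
N(H) = -206 + H (N(H) = (-1 + H) - 205 = -206 + H)
(-102407 + 82067)*(354672 + N(681)) = (-102407 + 82067)*(354672 + (-206 + 681)) = -20340*(354672 + 475) = -20340*355147 = -7223689980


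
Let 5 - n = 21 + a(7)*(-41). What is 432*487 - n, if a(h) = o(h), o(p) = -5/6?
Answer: 1262605/6 ≈ 2.1043e+5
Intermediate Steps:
o(p) = -⅚ (o(p) = -5*⅙ = -⅚)
a(h) = -⅚
n = -301/6 (n = 5 - (21 - ⅚*(-41)) = 5 - (21 + 205/6) = 5 - 1*331/6 = 5 - 331/6 = -301/6 ≈ -50.167)
432*487 - n = 432*487 - 1*(-301/6) = 210384 + 301/6 = 1262605/6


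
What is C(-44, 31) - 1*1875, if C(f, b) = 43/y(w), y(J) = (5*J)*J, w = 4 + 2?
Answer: -337457/180 ≈ -1874.8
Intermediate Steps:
w = 6
y(J) = 5*J²
C(f, b) = 43/180 (C(f, b) = 43/((5*6²)) = 43/((5*36)) = 43/180)
C(-44, 31) - 1*1875 = 43/180 - 1*1875 = 43/180 - 1875 = -337457/180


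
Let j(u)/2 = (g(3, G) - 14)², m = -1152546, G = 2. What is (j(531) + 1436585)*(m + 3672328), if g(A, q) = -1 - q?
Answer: 3621337458466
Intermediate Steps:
j(u) = 578 (j(u) = 2*((-1 - 1*2) - 14)² = 2*((-1 - 2) - 14)² = 2*(-3 - 14)² = 2*(-17)² = 2*289 = 578)
(j(531) + 1436585)*(m + 3672328) = (578 + 1436585)*(-1152546 + 3672328) = 1437163*2519782 = 3621337458466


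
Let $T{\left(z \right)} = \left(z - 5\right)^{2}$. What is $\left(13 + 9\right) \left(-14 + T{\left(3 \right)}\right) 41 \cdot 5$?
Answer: $-45100$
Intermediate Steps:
$T{\left(z \right)} = \left(-5 + z\right)^{2}$
$\left(13 + 9\right) \left(-14 + T{\left(3 \right)}\right) 41 \cdot 5 = \left(13 + 9\right) \left(-14 + \left(-5 + 3\right)^{2}\right) 41 \cdot 5 = 22 \left(-14 + \left(-2\right)^{2}\right) 41 \cdot 5 = 22 \left(-14 + 4\right) 41 \cdot 5 = 22 \left(-10\right) 41 \cdot 5 = \left(-220\right) 41 \cdot 5 = \left(-9020\right) 5 = -45100$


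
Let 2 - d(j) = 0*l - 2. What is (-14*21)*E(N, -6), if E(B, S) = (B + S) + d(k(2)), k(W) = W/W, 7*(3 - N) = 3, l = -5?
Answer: -168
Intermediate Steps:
N = 18/7 (N = 3 - ⅐*3 = 3 - 3/7 = 18/7 ≈ 2.5714)
k(W) = 1
d(j) = 4 (d(j) = 2 - (0*(-5) - 2) = 2 - (0 - 2) = 2 - 1*(-2) = 2 + 2 = 4)
E(B, S) = 4 + B + S (E(B, S) = (B + S) + 4 = 4 + B + S)
(-14*21)*E(N, -6) = (-14*21)*(4 + 18/7 - 6) = -294*4/7 = -168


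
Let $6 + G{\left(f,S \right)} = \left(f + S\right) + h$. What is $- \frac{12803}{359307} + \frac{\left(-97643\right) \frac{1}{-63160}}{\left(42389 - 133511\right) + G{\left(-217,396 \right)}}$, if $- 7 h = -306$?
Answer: $- \frac{39600887292659}{1110840290543880} \approx -0.035649$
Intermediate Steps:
$h = \frac{306}{7}$ ($h = \left(- \frac{1}{7}\right) \left(-306\right) = \frac{306}{7} \approx 43.714$)
$G{\left(f,S \right)} = \frac{264}{7} + S + f$ ($G{\left(f,S \right)} = -6 + \left(\left(f + S\right) + \frac{306}{7}\right) = -6 + \left(\left(S + f\right) + \frac{306}{7}\right) = -6 + \left(\frac{306}{7} + S + f\right) = \frac{264}{7} + S + f$)
$- \frac{12803}{359307} + \frac{\left(-97643\right) \frac{1}{-63160}}{\left(42389 - 133511\right) + G{\left(-217,396 \right)}} = - \frac{12803}{359307} + \frac{\left(-97643\right) \frac{1}{-63160}}{\left(42389 - 133511\right) + \left(\frac{264}{7} + 396 - 217\right)} = \left(-12803\right) \frac{1}{359307} + \frac{\left(-97643\right) \left(- \frac{1}{63160}\right)}{-91122 + \frac{1517}{7}} = - \frac{12803}{359307} + \frac{97643}{63160 \left(- \frac{636337}{7}\right)} = - \frac{12803}{359307} + \frac{97643}{63160} \left(- \frac{7}{636337}\right) = - \frac{12803}{359307} - \frac{52577}{3091618840} = - \frac{39600887292659}{1110840290543880}$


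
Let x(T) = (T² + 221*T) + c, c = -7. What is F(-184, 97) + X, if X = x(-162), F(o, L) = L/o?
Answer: -1760057/184 ≈ -9565.5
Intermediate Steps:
x(T) = -7 + T² + 221*T (x(T) = (T² + 221*T) - 7 = -7 + T² + 221*T)
X = -9565 (X = -7 + (-162)² + 221*(-162) = -7 + 26244 - 35802 = -9565)
F(-184, 97) + X = 97/(-184) - 9565 = 97*(-1/184) - 9565 = -97/184 - 9565 = -1760057/184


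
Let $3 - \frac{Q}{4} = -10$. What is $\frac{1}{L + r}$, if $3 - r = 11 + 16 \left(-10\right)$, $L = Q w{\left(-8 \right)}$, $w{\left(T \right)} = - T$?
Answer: $\frac{1}{568} \approx 0.0017606$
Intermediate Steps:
$Q = 52$ ($Q = 12 - -40 = 12 + 40 = 52$)
$L = 416$ ($L = 52 \left(\left(-1\right) \left(-8\right)\right) = 52 \cdot 8 = 416$)
$r = 152$ ($r = 3 - \left(11 + 16 \left(-10\right)\right) = 3 - \left(11 - 160\right) = 3 - -149 = 3 + 149 = 152$)
$\frac{1}{L + r} = \frac{1}{416 + 152} = \frac{1}{568}$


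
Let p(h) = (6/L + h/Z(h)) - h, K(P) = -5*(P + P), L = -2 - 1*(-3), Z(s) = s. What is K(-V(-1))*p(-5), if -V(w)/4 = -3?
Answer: 1440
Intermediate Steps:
L = 1 (L = -2 + 3 = 1)
V(w) = 12 (V(w) = -4*(-3) = 12)
K(P) = -10*P
p(h) = 7 - h (p(h) = (6/1 + h/h) - h = (6*1 + 1) - h = (6 + 1) - h = 7 - h)
K(-V(-1))*p(-5) = (-(-10)*12)*(7 - 1*(-5)) = (-10*(-12))*(7 + 5) = 120*12 = 1440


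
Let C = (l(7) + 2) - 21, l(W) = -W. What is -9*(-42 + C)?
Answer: 612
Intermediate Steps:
C = -26 (C = (-1*7 + 2) - 21 = (-7 + 2) - 21 = -5 - 21 = -26)
-9*(-42 + C) = -9*(-42 - 26) = -9*(-68) = 612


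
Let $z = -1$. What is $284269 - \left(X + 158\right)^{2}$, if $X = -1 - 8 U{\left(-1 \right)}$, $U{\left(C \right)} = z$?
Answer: $257044$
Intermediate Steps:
$U{\left(C \right)} = -1$
$X = 7$ ($X = -1 - -8 = -1 + 8 = 7$)
$284269 - \left(X + 158\right)^{2} = 284269 - \left(7 + 158\right)^{2} = 284269 - 165^{2} = 284269 - 27225 = 257044$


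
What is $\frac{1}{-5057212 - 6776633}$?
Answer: $- \frac{1}{11833845} \approx -8.4503 \cdot 10^{-8}$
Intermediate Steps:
$\frac{1}{-5057212 - 6776633} = \frac{1}{-11833845} = - \frac{1}{11833845}$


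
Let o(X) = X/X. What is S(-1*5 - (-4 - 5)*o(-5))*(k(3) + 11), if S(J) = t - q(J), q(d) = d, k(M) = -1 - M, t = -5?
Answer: -63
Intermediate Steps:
o(X) = 1
S(J) = -5 - J
S(-1*5 - (-4 - 5)*o(-5))*(k(3) + 11) = (-5 - (-1*5 - (-4 - 5)))*((-1 - 1*3) + 11) = (-5 - (-5 - (-9)))*((-1 - 3) + 11) = (-5 - (-5 - 1*(-9)))*(-4 + 11) = (-5 - (-5 + 9))*7 = (-5 - 1*4)*7 = (-5 - 4)*7 = -9*7 = -63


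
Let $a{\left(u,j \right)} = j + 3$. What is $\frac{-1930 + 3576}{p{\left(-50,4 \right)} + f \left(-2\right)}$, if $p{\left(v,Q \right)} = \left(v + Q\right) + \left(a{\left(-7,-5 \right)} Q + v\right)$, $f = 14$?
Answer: $- \frac{823}{66} \approx -12.47$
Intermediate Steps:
$a{\left(u,j \right)} = 3 + j$
$p{\left(v,Q \right)} = - Q + 2 v$ ($p{\left(v,Q \right)} = \left(v + Q\right) + \left(\left(3 - 5\right) Q + v\right) = \left(Q + v\right) - \left(- v + 2 Q\right) = - Q + 2 v$)
$\frac{-1930 + 3576}{p{\left(-50,4 \right)} + f \left(-2\right)} = \frac{-1930 + 3576}{\left(\left(-1\right) 4 + 2 \left(-50\right)\right) + 14 \left(-2\right)} = \frac{1646}{\left(-4 - 100\right) - 28} = \frac{1646}{-104 - 28} = \frac{1646}{-132} = 1646 \left(- \frac{1}{132}\right) = - \frac{823}{66}$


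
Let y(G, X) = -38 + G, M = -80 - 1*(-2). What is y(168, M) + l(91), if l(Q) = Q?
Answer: 221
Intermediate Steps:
M = -78 (M = -80 + 2 = -78)
y(168, M) + l(91) = (-38 + 168) + 91 = 130 + 91 = 221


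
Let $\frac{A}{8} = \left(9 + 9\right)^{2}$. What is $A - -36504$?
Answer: $39096$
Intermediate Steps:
$A = 2592$ ($A = 8 \left(9 + 9\right)^{2} = 8 \cdot 18^{2} = 8 \cdot 324 = 2592$)
$A - -36504 = 2592 - -36504 = 2592 + 36504 = 39096$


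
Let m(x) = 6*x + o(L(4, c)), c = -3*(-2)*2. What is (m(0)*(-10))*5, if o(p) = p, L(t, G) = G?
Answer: -600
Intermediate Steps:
c = 12 (c = 6*2 = 12)
m(x) = 12 + 6*x (m(x) = 6*x + 12 = 12 + 6*x)
(m(0)*(-10))*5 = ((12 + 6*0)*(-10))*5 = ((12 + 0)*(-10))*5 = (12*(-10))*5 = -120*5 = -600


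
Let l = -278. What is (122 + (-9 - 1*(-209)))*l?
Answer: -89516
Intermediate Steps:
(122 + (-9 - 1*(-209)))*l = (122 + (-9 - 1*(-209)))*(-278) = (122 + (-9 + 209))*(-278) = (122 + 200)*(-278) = 322*(-278) = -89516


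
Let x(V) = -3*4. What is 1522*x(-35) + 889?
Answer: -17375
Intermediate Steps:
x(V) = -12
1522*x(-35) + 889 = 1522*(-12) + 889 = -18264 + 889 = -17375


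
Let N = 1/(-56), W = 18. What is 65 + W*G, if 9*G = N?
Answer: 1819/28 ≈ 64.964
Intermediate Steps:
N = -1/56 ≈ -0.017857
G = -1/504 (G = (⅑)*(-1/56) = -1/504 ≈ -0.0019841)
65 + W*G = 65 + 18*(-1/504) = 65 - 1/28 = 1819/28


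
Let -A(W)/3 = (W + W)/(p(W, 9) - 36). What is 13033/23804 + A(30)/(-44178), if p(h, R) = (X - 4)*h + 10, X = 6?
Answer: 1631710703/2979570484 ≈ 0.54763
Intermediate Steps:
p(h, R) = 10 + 2*h (p(h, R) = (6 - 4)*h + 10 = 2*h + 10 = 10 + 2*h)
A(W) = -6*W/(-26 + 2*W) (A(W) = -3*(W + W)/((10 + 2*W) - 36) = -3*2*W/(-26 + 2*W) = -6*W/(-26 + 2*W))
13033/23804 + A(30)/(-44178) = 13033/23804 - 3*30/(-13 + 30)/(-44178) = 13033*(1/23804) - 3*30/17*(-1/44178) = 13033/23804 - 3*30*1/17*(-1/44178) = 13033/23804 - 90/17*(-1/44178) = 13033/23804 + 15/125171 = 1631710703/2979570484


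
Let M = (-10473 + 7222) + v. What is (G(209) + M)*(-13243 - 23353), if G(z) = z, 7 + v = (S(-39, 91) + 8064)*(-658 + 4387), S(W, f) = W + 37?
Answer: -1100081212804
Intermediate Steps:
S(W, f) = 37 + W
v = 30063191 (v = -7 + ((37 - 39) + 8064)*(-658 + 4387) = -7 + (-2 + 8064)*3729 = -7 + 8062*3729 = -7 + 30063198 = 30063191)
M = 30059940 (M = (-10473 + 7222) + 30063191 = -3251 + 30063191 = 30059940)
(G(209) + M)*(-13243 - 23353) = (209 + 30059940)*(-13243 - 23353) = 30060149*(-36596) = -1100081212804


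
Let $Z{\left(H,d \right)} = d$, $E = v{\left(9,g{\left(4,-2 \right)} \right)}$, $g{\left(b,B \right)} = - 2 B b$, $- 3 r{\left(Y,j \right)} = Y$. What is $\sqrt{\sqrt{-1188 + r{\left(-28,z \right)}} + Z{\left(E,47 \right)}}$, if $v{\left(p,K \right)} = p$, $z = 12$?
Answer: $\frac{\sqrt{423 + 12 i \sqrt{663}}}{3} \approx 7.2527 + 2.3668 i$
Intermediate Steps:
$r{\left(Y,j \right)} = - \frac{Y}{3}$
$g{\left(b,B \right)} = - 2 B b$
$E = 9$
$\sqrt{\sqrt{-1188 + r{\left(-28,z \right)}} + Z{\left(E,47 \right)}} = \sqrt{\sqrt{-1188 - - \frac{28}{3}} + 47} = \sqrt{\sqrt{-1188 + \frac{28}{3}} + 47} = \sqrt{\sqrt{- \frac{3536}{3}} + 47} = \sqrt{\frac{4 i \sqrt{663}}{3} + 47} = \sqrt{47 + \frac{4 i \sqrt{663}}{3}}$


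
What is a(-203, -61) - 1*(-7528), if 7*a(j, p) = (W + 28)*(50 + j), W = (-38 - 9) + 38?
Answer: 49789/7 ≈ 7112.7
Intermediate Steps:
W = -9 (W = -47 + 38 = -9)
a(j, p) = 950/7 + 19*j/7 (a(j, p) = ((-9 + 28)*(50 + j))/7 = (19*(50 + j))/7 = (950 + 19*j)/7 = 950/7 + 19*j/7)
a(-203, -61) - 1*(-7528) = (950/7 + (19/7)*(-203)) - 1*(-7528) = (950/7 - 551) + 7528 = -2907/7 + 7528 = 49789/7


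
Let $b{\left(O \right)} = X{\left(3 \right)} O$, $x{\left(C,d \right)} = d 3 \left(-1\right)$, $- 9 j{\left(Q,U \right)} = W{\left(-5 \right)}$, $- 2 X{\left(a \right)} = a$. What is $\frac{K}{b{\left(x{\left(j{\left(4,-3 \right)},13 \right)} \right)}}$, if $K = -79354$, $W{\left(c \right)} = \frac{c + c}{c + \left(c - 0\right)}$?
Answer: $- \frac{158708}{117} \approx -1356.5$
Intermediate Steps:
$X{\left(a \right)} = - \frac{a}{2}$
$W{\left(c \right)} = 1$ ($W{\left(c \right)} = \frac{2 c}{c + \left(c + 0\right)} = \frac{2 c}{c + c} = \frac{2 c}{2 c} = 2 c \frac{1}{2 c} = 1$)
$j{\left(Q,U \right)} = - \frac{1}{9}$ ($j{\left(Q,U \right)} = \left(- \frac{1}{9}\right) 1 = - \frac{1}{9}$)
$x{\left(C,d \right)} = - 3 d$ ($x{\left(C,d \right)} = 3 d \left(-1\right) = - 3 d$)
$b{\left(O \right)} = - \frac{3 O}{2}$ ($b{\left(O \right)} = \left(- \frac{1}{2}\right) 3 O = - \frac{3 O}{2}$)
$\frac{K}{b{\left(x{\left(j{\left(4,-3 \right)},13 \right)} \right)}} = - \frac{79354}{\left(- \frac{3}{2}\right) \left(\left(-3\right) 13\right)} = - \frac{79354}{\left(- \frac{3}{2}\right) \left(-39\right)} = - \frac{79354}{\frac{117}{2}} = \left(-79354\right) \frac{2}{117} = - \frac{158708}{117}$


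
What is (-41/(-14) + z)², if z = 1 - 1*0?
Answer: 3025/196 ≈ 15.434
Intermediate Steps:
z = 1 (z = 1 + 0 = 1)
(-41/(-14) + z)² = (-41/(-14) + 1)² = (-41*(-1/14) + 1)² = (41/14 + 1)² = (55/14)² = 3025/196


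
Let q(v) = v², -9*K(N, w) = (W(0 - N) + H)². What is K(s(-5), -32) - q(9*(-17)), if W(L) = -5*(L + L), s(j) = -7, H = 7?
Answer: -23850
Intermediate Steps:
W(L) = -10*L
K(N, w) = -(7 + 10*N)²/9 (K(N, w) = -(-10*(0 - N) + 7)²/9 = -(-(-10)*N + 7)²/9 = -(10*N + 7)²/9 = -(7 + 10*N)²/9)
K(s(-5), -32) - q(9*(-17)) = -(7 + 10*(-7))²/9 - (9*(-17))² = -(7 - 70)²/9 - 1*(-153)² = -⅑*(-63)² - 1*23409 = -⅑*3969 - 23409 = -441 - 23409 = -23850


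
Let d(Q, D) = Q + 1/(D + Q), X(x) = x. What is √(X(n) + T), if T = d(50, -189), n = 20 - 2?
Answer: √1313689/139 ≈ 8.2458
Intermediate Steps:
n = 18
T = 6949/139 (T = (1 + 50² - 189*50)/(-189 + 50) = (1 + 2500 - 9450)/(-139) = -1/139*(-6949) = 6949/139 ≈ 49.993)
√(X(n) + T) = √(18 + 6949/139) = √(9451/139) = √1313689/139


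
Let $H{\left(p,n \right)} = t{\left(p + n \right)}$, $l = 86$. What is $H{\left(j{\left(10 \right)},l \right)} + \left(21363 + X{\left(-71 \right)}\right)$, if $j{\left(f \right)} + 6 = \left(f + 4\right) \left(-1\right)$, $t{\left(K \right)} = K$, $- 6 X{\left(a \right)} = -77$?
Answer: $\frac{128651}{6} \approx 21442.0$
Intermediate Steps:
$X{\left(a \right)} = \frac{77}{6}$ ($X{\left(a \right)} = \left(- \frac{1}{6}\right) \left(-77\right) = \frac{77}{6}$)
$j{\left(f \right)} = -10 - f$ ($j{\left(f \right)} = -6 + \left(f + 4\right) \left(-1\right) = -6 + \left(4 + f\right) \left(-1\right) = -6 - \left(4 + f\right) = -10 - f$)
$H{\left(p,n \right)} = n + p$ ($H{\left(p,n \right)} = p + n = n + p$)
$H{\left(j{\left(10 \right)},l \right)} + \left(21363 + X{\left(-71 \right)}\right) = \left(86 - 20\right) + \left(21363 + \frac{77}{6}\right) = \left(86 - 20\right) + \frac{128255}{6} = 66 + \frac{128255}{6} = \frac{128651}{6}$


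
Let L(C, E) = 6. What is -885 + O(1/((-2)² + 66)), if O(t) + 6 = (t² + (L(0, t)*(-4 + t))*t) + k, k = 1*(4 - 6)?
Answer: -625339/700 ≈ -893.34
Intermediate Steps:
k = -2 (k = 1*(-2) = -2)
O(t) = -8 + t² + t*(-24 + 6*t) (O(t) = -6 + ((t² + (6*(-4 + t))*t) - 2) = -6 + ((t² + (-24 + 6*t)*t) - 2) = -6 + ((t² + t*(-24 + 6*t)) - 2) = -6 + (-2 + t² + t*(-24 + 6*t)) = -8 + t² + t*(-24 + 6*t))
-885 + O(1/((-2)² + 66)) = -885 + (-8 - 24/((-2)² + 66) + 7*(1/((-2)² + 66))²) = -885 + (-8 - 24/(4 + 66) + 7*(1/(4 + 66))²) = -885 + (-8 - 24/70 + 7*(1/70)²) = -885 + (-8 - 24*1/70 + 7*(1/70)²) = -885 + (-8 - 12/35 + 7*(1/4900)) = -885 + (-8 - 12/35 + 1/700) = -885 - 5839/700 = -625339/700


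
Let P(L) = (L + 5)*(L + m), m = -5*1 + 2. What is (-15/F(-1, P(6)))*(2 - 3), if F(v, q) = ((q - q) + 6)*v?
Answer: -5/2 ≈ -2.5000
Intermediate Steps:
m = -3 (m = -5 + 2 = -3)
P(L) = (-3 + L)*(5 + L) (P(L) = (L + 5)*(L - 3) = (5 + L)*(-3 + L) = (-3 + L)*(5 + L))
F(v, q) = 6*v (F(v, q) = (0 + 6)*v = 6*v)
(-15/F(-1, P(6)))*(2 - 3) = (-15/(6*(-1)))*(2 - 3) = -15/(-6)*(-1) = -15*(-⅙)*(-1) = (5/2)*(-1) = -5/2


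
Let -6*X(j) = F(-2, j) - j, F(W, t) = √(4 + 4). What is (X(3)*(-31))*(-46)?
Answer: 713 - 1426*√2/3 ≈ 40.777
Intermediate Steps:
F(W, t) = 2*√2 (F(W, t) = √8 = 2*√2)
X(j) = -√2/3 + j/6 (X(j) = -(2*√2 - j)/6 = -(-j + 2*√2)/6 = -√2/3 + j/6)
(X(3)*(-31))*(-46) = ((-√2/3 + (⅙)*3)*(-31))*(-46) = ((-√2/3 + ½)*(-31))*(-46) = ((½ - √2/3)*(-31))*(-46) = (-31/2 + 31*√2/3)*(-46) = 713 - 1426*√2/3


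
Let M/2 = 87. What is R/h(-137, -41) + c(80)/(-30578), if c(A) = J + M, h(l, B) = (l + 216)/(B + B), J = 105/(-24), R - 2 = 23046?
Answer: -462323811267/19325296 ≈ -23923.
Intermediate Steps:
R = 23048 (R = 2 + 23046 = 23048)
J = -35/8 (J = 105*(-1/24) = -35/8 ≈ -4.3750)
M = 174 (M = 2*87 = 174)
h(l, B) = (216 + l)/(2*B) (h(l, B) = (216 + l)/((2*B)) = (216 + l)*(1/(2*B)) = (216 + l)/(2*B))
c(A) = 1357/8 (c(A) = -35/8 + 174 = 1357/8)
R/h(-137, -41) + c(80)/(-30578) = 23048/(((½)*(216 - 137)/(-41))) + (1357/8)/(-30578) = 23048/(((½)*(-1/41)*79)) + (1357/8)*(-1/30578) = 23048/(-79/82) - 1357/244624 = 23048*(-82/79) - 1357/244624 = -1889936/79 - 1357/244624 = -462323811267/19325296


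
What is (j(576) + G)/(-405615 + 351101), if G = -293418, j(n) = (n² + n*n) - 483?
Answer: -369651/54514 ≈ -6.7808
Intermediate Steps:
j(n) = -483 + 2*n² (j(n) = (n² + n²) - 483 = 2*n² - 483 = -483 + 2*n²)
(j(576) + G)/(-405615 + 351101) = ((-483 + 2*576²) - 293418)/(-405615 + 351101) = ((-483 + 2*331776) - 293418)/(-54514) = ((-483 + 663552) - 293418)*(-1/54514) = (663069 - 293418)*(-1/54514) = 369651*(-1/54514) = -369651/54514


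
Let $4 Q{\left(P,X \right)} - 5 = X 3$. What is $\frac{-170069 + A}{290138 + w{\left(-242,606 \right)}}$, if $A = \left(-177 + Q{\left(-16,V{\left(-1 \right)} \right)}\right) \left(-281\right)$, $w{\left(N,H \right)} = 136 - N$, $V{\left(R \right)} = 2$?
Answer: $- \frac{484419}{1162064} \approx -0.41686$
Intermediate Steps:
$Q{\left(P,X \right)} = \frac{5}{4} + \frac{3 X}{4}$ ($Q{\left(P,X \right)} = \frac{5}{4} + \frac{X 3}{4} = \frac{5}{4} + \frac{3 X}{4}$)
$A = \frac{195857}{4}$ ($A = \left(-177 + \left(\frac{5}{4} + \frac{3}{4} \cdot 2\right)\right) \left(-281\right) = \left(-177 + \left(\frac{5}{4} + \frac{3}{2}\right)\right) \left(-281\right) = \left(-177 + \frac{11}{4}\right) \left(-281\right) = \left(- \frac{697}{4}\right) \left(-281\right) = \frac{195857}{4} \approx 48964.0$)
$\frac{-170069 + A}{290138 + w{\left(-242,606 \right)}} = \frac{-170069 + \frac{195857}{4}}{290138 + \left(136 - -242\right)} = - \frac{484419}{4 \left(290138 + \left(136 + 242\right)\right)} = - \frac{484419}{4 \left(290138 + 378\right)} = - \frac{484419}{4 \cdot 290516} = \left(- \frac{484419}{4}\right) \frac{1}{290516} = - \frac{484419}{1162064}$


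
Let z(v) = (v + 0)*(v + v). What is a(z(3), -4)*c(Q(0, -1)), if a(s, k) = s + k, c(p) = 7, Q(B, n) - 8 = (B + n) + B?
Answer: 98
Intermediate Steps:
Q(B, n) = 8 + n + 2*B (Q(B, n) = 8 + ((B + n) + B) = 8 + (n + 2*B) = 8 + n + 2*B)
z(v) = 2*v**2 (z(v) = v*(2*v) = 2*v**2)
a(s, k) = k + s
a(z(3), -4)*c(Q(0, -1)) = (-4 + 2*3**2)*7 = (-4 + 2*9)*7 = (-4 + 18)*7 = 14*7 = 98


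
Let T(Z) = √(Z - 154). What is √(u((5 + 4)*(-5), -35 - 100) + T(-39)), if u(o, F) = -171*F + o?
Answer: √(23040 + I*√193) ≈ 151.79 + 0.0458*I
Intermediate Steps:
T(Z) = √(-154 + Z)
u(o, F) = o - 171*F
√(u((5 + 4)*(-5), -35 - 100) + T(-39)) = √(((5 + 4)*(-5) - 171*(-35 - 100)) + √(-154 - 39)) = √((9*(-5) - 171*(-135)) + √(-193)) = √((-45 + 23085) + I*√193) = √(23040 + I*√193)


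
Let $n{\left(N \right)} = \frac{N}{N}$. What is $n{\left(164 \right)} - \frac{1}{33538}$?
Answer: $\frac{33537}{33538} \approx 0.99997$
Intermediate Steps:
$n{\left(N \right)} = 1$
$n{\left(164 \right)} - \frac{1}{33538} = 1 - \frac{1}{33538} = \frac{33537}{33538}$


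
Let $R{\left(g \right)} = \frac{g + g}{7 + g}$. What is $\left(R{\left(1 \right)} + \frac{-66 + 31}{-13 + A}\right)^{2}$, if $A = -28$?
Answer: $\frac{32761}{26896} \approx 1.2181$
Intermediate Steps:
$R{\left(g \right)} = \frac{2 g}{7 + g}$
$\left(R{\left(1 \right)} + \frac{-66 + 31}{-13 + A}\right)^{2} = \left(2 \cdot 1 \frac{1}{7 + 1} + \frac{-66 + 31}{-13 - 28}\right)^{2} = \left(2 \cdot 1 \cdot \frac{1}{8} - \frac{35}{-41}\right)^{2} = \left(2 \cdot 1 \cdot \frac{1}{8} - - \frac{35}{41}\right)^{2} = \left(\frac{1}{4} + \frac{35}{41}\right)^{2} = \left(\frac{181}{164}\right)^{2} = \frac{32761}{26896}$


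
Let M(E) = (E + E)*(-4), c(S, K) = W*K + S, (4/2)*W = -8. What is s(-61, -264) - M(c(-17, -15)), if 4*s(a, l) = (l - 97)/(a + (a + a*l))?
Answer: 21990871/63928 ≈ 343.99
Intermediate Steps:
W = -4 (W = (1/2)*(-8) = -4)
c(S, K) = S - 4*K (c(S, K) = -4*K + S = S - 4*K)
M(E) = -8*E (M(E) = (2*E)*(-4) = -8*E)
s(a, l) = (-97 + l)/(4*(2*a + a*l)) (s(a, l) = ((l - 97)/(a + (a + a*l)))/4 = ((-97 + l)/(2*a + a*l))/4 = (-97 + l)/(4*(2*a + a*l)))
s(-61, -264) - M(c(-17, -15)) = (1/4)*(-97 - 264)/(-61*(2 - 264)) - (-8)*(-17 - 4*(-15)) = (1/4)*(-1/61)*(-361)/(-262) - (-8)*(-17 + 60) = (1/4)*(-1/61)*(-1/262)*(-361) - (-8)*43 = -361/63928 - 1*(-344) = -361/63928 + 344 = 21990871/63928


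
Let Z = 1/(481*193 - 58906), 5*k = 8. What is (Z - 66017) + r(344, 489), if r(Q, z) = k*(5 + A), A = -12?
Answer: -11200693702/169635 ≈ -66028.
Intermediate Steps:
k = 8/5 (k = (⅕)*8 = 8/5 ≈ 1.6000)
r(Q, z) = -56/5 (r(Q, z) = 8*(5 - 12)/5 = (8/5)*(-7) = -56/5)
Z = 1/33927 (Z = 1/(92833 - 58906) = 1/33927 ≈ 2.9475e-5)
(Z - 66017) + r(344, 489) = (1/33927 - 66017) - 56/5 = -2239758758/33927 - 56/5 = -11200693702/169635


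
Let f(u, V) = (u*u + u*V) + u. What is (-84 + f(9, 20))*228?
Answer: 42408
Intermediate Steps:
f(u, V) = u + u**2 + V*u (f(u, V) = (u**2 + V*u) + u = u + u**2 + V*u)
(-84 + f(9, 20))*228 = (-84 + 9*(1 + 20 + 9))*228 = (-84 + 9*30)*228 = (-84 + 270)*228 = 186*228 = 42408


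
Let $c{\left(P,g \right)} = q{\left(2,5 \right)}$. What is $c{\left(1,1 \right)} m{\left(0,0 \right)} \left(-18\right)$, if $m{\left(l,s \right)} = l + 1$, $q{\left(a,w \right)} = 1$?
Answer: $-18$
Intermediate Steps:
$m{\left(l,s \right)} = 1 + l$
$c{\left(P,g \right)} = 1$
$c{\left(1,1 \right)} m{\left(0,0 \right)} \left(-18\right) = 1 \left(1 + 0\right) \left(-18\right) = 1 \cdot 1 \left(-18\right) = 1 \left(-18\right) = -18$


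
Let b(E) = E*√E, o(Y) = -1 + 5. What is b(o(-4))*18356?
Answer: 146848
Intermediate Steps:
o(Y) = 4
b(E) = E^(3/2)
b(o(-4))*18356 = 4^(3/2)*18356 = 8*18356 = 146848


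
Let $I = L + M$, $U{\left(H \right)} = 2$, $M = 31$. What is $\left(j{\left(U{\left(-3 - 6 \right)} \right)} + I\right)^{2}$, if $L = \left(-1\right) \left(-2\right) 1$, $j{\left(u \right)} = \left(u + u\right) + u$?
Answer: $1521$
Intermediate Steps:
$j{\left(u \right)} = 3 u$ ($j{\left(u \right)} = 2 u + u = 3 u$)
$L = 2$ ($L = 2 \cdot 1 = 2$)
$I = 33$ ($I = 2 + 31 = 33$)
$\left(j{\left(U{\left(-3 - 6 \right)} \right)} + I\right)^{2} = \left(3 \cdot 2 + 33\right)^{2} = \left(6 + 33\right)^{2} = 39^{2} = 1521$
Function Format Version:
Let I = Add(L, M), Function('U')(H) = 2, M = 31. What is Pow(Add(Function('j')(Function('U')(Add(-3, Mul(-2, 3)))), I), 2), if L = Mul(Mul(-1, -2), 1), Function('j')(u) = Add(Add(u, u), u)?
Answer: 1521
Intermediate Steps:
Function('j')(u) = Mul(3, u) (Function('j')(u) = Add(Mul(2, u), u) = Mul(3, u))
L = 2 (L = Mul(2, 1) = 2)
I = 33 (I = Add(2, 31) = 33)
Pow(Add(Function('j')(Function('U')(Add(-3, Mul(-2, 3)))), I), 2) = Pow(Add(Mul(3, 2), 33), 2) = Pow(Add(6, 33), 2) = Pow(39, 2) = 1521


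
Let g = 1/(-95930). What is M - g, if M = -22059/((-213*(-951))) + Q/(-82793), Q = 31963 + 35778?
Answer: -165724150194849/178758077352430 ≈ -0.92709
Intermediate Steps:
g = -1/95930 ≈ -1.0424e-5
Q = 67741
M = -1727572330/1863422051 (M = -22059/((-213*(-951))) + 67741/(-82793) = -22059/202563 + 67741*(-1/82793) = -22059*1/202563 - 67741/82793 = -2451/22507 - 67741/82793 = -1727572330/1863422051 ≈ -0.92710)
M - g = -1727572330/1863422051 - 1*(-1/95930) = -1727572330/1863422051 + 1/95930 = -165724150194849/178758077352430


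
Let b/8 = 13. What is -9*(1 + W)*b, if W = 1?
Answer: -1872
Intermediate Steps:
b = 104 (b = 8*13 = 104)
-9*(1 + W)*b = -9*(1 + 1)*104 = -18*104 = -9*208 = -1872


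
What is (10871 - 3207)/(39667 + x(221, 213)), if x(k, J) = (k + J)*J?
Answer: 7664/132109 ≈ 0.058013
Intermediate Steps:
x(k, J) = J*(J + k) (x(k, J) = (J + k)*J = J*(J + k))
(10871 - 3207)/(39667 + x(221, 213)) = (10871 - 3207)/(39667 + 213*(213 + 221)) = 7664/(39667 + 213*434) = 7664/(39667 + 92442) = 7664/132109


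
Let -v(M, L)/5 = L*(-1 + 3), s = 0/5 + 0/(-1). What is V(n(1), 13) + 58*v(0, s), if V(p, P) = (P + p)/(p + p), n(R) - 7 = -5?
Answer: 15/4 ≈ 3.7500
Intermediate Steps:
n(R) = 2 (n(R) = 7 - 5 = 2)
V(p, P) = (P + p)/(2*p) (V(p, P) = (P + p)/((2*p)) = (P + p)*(1/(2*p)) = (P + p)/(2*p))
s = 0 (s = 0*(1/5) + 0*(-1) = 0 + 0 = 0)
v(M, L) = -10*L (v(M, L) = -5*L*(-1 + 3) = -5*L*2 = -10*L)
V(n(1), 13) + 58*v(0, s) = (1/2)*(13 + 2)/2 + 58*(-10*0) = (1/2)*(1/2)*15 + 58*0 = 15/4 + 0 = 15/4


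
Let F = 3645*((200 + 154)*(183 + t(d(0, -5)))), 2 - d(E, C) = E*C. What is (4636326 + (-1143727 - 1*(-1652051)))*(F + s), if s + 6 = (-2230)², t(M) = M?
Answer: 1253668602499600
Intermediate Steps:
d(E, C) = 2 - C*E (d(E, C) = 2 - E*C = 2 - C*E)
s = 4972894 (s = -6 + (-2230)² = -6 + 4972900 = 4972894)
F = 238711050 (F = 3645*((200 + 154)*(183 + (2 - 1*(-5)*0))) = 3645*(354*(183 + (2 + 0))) = 3645*(354*(183 + 2)) = 3645*(354*185) = 3645*65490 = 238711050)
(4636326 + (-1143727 - 1*(-1652051)))*(F + s) = (4636326 + (-1143727 - 1*(-1652051)))*(238711050 + 4972894) = (4636326 + (-1143727 + 1652051))*243683944 = (4636326 + 508324)*243683944 = 5144650*243683944 = 1253668602499600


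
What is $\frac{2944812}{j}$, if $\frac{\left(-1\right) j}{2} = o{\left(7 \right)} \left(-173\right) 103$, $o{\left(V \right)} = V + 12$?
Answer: $\frac{1472406}{338561} \approx 4.349$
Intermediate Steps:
$o{\left(V \right)} = 12 + V$
$j = 677122$ ($j = - 2 \left(12 + 7\right) \left(-173\right) 103 = - 2 \cdot 19 \left(-173\right) 103 = - 2 \left(\left(-3287\right) 103\right) = \left(-2\right) \left(-338561\right) = 677122$)
$\frac{2944812}{j} = \frac{2944812}{677122} = 2944812 \cdot \frac{1}{677122} = \frac{1472406}{338561}$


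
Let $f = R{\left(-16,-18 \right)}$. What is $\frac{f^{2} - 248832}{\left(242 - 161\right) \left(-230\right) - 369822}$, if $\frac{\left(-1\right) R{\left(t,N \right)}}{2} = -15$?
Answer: $\frac{20661}{32371} \approx 0.63826$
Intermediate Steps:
$R{\left(t,N \right)} = 30$ ($R{\left(t,N \right)} = \left(-2\right) \left(-15\right) = 30$)
$f = 30$
$\frac{f^{2} - 248832}{\left(242 - 161\right) \left(-230\right) - 369822} = \frac{30^{2} - 248832}{\left(242 - 161\right) \left(-230\right) - 369822} = \frac{900 - 248832}{81 \left(-230\right) - 369822} = - \frac{247932}{-18630 - 369822} = - \frac{247932}{-388452} = \left(-247932\right) \left(- \frac{1}{388452}\right) = \frac{20661}{32371}$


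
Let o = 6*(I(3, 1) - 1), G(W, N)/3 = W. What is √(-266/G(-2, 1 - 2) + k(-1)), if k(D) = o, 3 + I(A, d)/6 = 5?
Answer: √993/3 ≈ 10.504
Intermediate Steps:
I(A, d) = 12 (I(A, d) = -18 + 6*5 = -18 + 30 = 12)
G(W, N) = 3*W
o = 66 (o = 6*(12 - 1) = 6*11 = 66)
k(D) = 66
√(-266/G(-2, 1 - 2) + k(-1)) = √(-266/(3*(-2)) + 66) = √(-266/(-6) + 66) = √(-266*(-⅙) + 66) = √(133/3 + 66) = √(331/3) = √993/3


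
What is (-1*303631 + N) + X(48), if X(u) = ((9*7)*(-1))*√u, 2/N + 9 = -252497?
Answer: -38334324644/126253 - 252*√3 ≈ -3.0407e+5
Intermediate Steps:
N = -1/126253 (N = 2/(-9 - 252497) = 2/(-252506) = 2*(-1/252506) = -1/126253 ≈ -7.9206e-6)
X(u) = -63*√u (X(u) = (63*(-1))*√u = -63*√u)
(-1*303631 + N) + X(48) = (-1*303631 - 1/126253) - 252*√3 = (-303631 - 1/126253) - 252*√3 = -38334324644/126253 - 252*√3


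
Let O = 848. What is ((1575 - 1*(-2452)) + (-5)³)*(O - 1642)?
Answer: -3098188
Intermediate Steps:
((1575 - 1*(-2452)) + (-5)³)*(O - 1642) = ((1575 - 1*(-2452)) + (-5)³)*(848 - 1642) = ((1575 + 2452) - 125)*(-794) = (4027 - 125)*(-794) = 3902*(-794) = -3098188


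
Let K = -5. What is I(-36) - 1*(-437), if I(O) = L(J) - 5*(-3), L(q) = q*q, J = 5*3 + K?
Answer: 552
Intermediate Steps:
J = 10 (J = 5*3 - 5 = 15 - 5 = 10)
L(q) = q²
I(O) = 115 (I(O) = 10² - 5*(-3) = 100 + 15 = 115)
I(-36) - 1*(-437) = 115 - 1*(-437) = 115 + 437 = 552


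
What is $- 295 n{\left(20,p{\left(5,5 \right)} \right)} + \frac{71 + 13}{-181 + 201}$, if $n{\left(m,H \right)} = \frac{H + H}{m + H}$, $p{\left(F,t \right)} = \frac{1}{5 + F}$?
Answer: $\frac{1271}{1005} \approx 1.2647$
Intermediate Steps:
$n{\left(m,H \right)} = \frac{2 H}{H + m}$
$- 295 n{\left(20,p{\left(5,5 \right)} \right)} + \frac{71 + 13}{-181 + 201} = - 295 \frac{2}{\left(5 + 5\right) \left(\frac{1}{5 + 5} + 20\right)} + \frac{71 + 13}{-181 + 201} = - 295 \frac{2}{10 \left(\frac{1}{10} + 20\right)} + \frac{84}{20} = - 295 \cdot 2 \cdot \frac{1}{10} \frac{1}{\frac{1}{10} + 20} + 84 \cdot \frac{1}{20} = - 295 \cdot 2 \cdot \frac{1}{10} \frac{1}{\frac{201}{10}} + \frac{21}{5} = - 295 \cdot 2 \cdot \frac{1}{10} \cdot \frac{10}{201} + \frac{21}{5} = \left(-295\right) \frac{2}{201} + \frac{21}{5} = - \frac{590}{201} + \frac{21}{5} = \frac{1271}{1005}$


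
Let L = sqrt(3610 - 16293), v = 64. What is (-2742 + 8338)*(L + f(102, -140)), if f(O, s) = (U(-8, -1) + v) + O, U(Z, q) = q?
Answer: 923340 + 5596*I*sqrt(12683) ≈ 9.2334e+5 + 6.3022e+5*I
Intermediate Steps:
f(O, s) = 63 + O (f(O, s) = (-1 + 64) + O = 63 + O)
L = I*sqrt(12683) (L = sqrt(-12683) = I*sqrt(12683) ≈ 112.62*I)
(-2742 + 8338)*(L + f(102, -140)) = (-2742 + 8338)*(I*sqrt(12683) + (63 + 102)) = 5596*(I*sqrt(12683) + 165) = 5596*(165 + I*sqrt(12683)) = 923340 + 5596*I*sqrt(12683)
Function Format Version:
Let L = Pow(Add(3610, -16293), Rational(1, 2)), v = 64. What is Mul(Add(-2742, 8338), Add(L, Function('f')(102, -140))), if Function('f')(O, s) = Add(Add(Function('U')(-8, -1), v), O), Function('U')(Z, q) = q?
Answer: Add(923340, Mul(5596, I, Pow(12683, Rational(1, 2)))) ≈ Add(9.2334e+5, Mul(6.3022e+5, I))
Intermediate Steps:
Function('f')(O, s) = Add(63, O) (Function('f')(O, s) = Add(Add(-1, 64), O) = Add(63, O))
L = Mul(I, Pow(12683, Rational(1, 2))) (L = Pow(-12683, Rational(1, 2)) = Mul(I, Pow(12683, Rational(1, 2))) ≈ Mul(112.62, I))
Mul(Add(-2742, 8338), Add(L, Function('f')(102, -140))) = Mul(Add(-2742, 8338), Add(Mul(I, Pow(12683, Rational(1, 2))), Add(63, 102))) = Mul(5596, Add(Mul(I, Pow(12683, Rational(1, 2))), 165)) = Mul(5596, Add(165, Mul(I, Pow(12683, Rational(1, 2))))) = Add(923340, Mul(5596, I, Pow(12683, Rational(1, 2))))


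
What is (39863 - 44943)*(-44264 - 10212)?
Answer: 276738080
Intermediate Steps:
(39863 - 44943)*(-44264 - 10212) = -5080*(-54476) = 276738080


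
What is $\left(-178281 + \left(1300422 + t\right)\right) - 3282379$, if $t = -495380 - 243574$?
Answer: $-2899192$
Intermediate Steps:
$t = -738954$ ($t = -495380 - 243574 = -738954$)
$\left(-178281 + \left(1300422 + t\right)\right) - 3282379 = \left(-178281 + \left(1300422 - 738954\right)\right) - 3282379 = \left(-178281 + 561468\right) - 3282379 = 383187 - 3282379 = -2899192$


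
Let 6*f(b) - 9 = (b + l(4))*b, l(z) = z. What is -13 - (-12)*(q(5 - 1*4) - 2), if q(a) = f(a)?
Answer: -9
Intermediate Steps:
f(b) = 3/2 + b*(4 + b)/6 (f(b) = 3/2 + ((b + 4)*b)/6 = 3/2 + ((4 + b)*b)/6 = 3/2 + (b*(4 + b))/6 = 3/2 + b*(4 + b)/6)
q(a) = 3/2 + a²/6 + 2*a/3
-13 - (-12)*(q(5 - 1*4) - 2) = -13 - (-12)*((3/2 + (5 - 1*4)²/6 + 2*(5 - 1*4)/3) - 2) = -13 - (-12)*((3/2 + (5 - 4)²/6 + 2*(5 - 4)/3) - 2) = -13 - (-12)*((3/2 + (⅙)*1² + (⅔)*1) - 2) = -13 - (-12)*((3/2 + (⅙)*1 + ⅔) - 2) = -13 - (-12)*((3/2 + ⅙ + ⅔) - 2) = -13 - (-12)*(7/3 - 2) = -13 - (-12)/3 = -13 - 6*(-⅔) = -13 + 4 = -9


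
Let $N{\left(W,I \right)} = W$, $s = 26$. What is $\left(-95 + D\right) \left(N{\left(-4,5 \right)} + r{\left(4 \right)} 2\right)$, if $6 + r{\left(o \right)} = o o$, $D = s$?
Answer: $-1104$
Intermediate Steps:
$D = 26$
$r{\left(o \right)} = -6 + o^{2}$ ($r{\left(o \right)} = -6 + o o = -6 + o^{2}$)
$\left(-95 + D\right) \left(N{\left(-4,5 \right)} + r{\left(4 \right)} 2\right) = \left(-95 + 26\right) \left(-4 + \left(-6 + 4^{2}\right) 2\right) = - 69 \left(-4 + \left(-6 + 16\right) 2\right) = - 69 \left(-4 + 10 \cdot 2\right) = - 69 \left(-4 + 20\right) = \left(-69\right) 16 = -1104$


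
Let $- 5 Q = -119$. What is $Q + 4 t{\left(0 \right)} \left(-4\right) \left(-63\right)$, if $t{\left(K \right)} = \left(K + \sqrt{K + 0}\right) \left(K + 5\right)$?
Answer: $\frac{119}{5} \approx 23.8$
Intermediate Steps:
$Q = \frac{119}{5}$ ($Q = \left(- \frac{1}{5}\right) \left(-119\right) = \frac{119}{5} \approx 23.8$)
$t{\left(K \right)} = \left(5 + K\right) \left(K + \sqrt{K}\right)$ ($t{\left(K \right)} = \left(K + \sqrt{K}\right) \left(5 + K\right) = \left(5 + K\right) \left(K + \sqrt{K}\right)$)
$Q + 4 t{\left(0 \right)} \left(-4\right) \left(-63\right) = \frac{119}{5} + 4 \left(0^{2} + 0^{\frac{3}{2}} + 5 \cdot 0 + 5 \sqrt{0}\right) \left(-4\right) \left(-63\right) = \frac{119}{5} + 4 \left(0 + 0 + 0 + 5 \cdot 0\right) \left(-4\right) \left(-63\right) = \frac{119}{5} + 4 \left(0 + 0 + 0 + 0\right) \left(-4\right) \left(-63\right) = \frac{119}{5} + 4 \cdot 0 \left(-4\right) \left(-63\right) = \frac{119}{5} + 0 \left(-4\right) \left(-63\right) = \frac{119}{5} + 0 \left(-63\right) = \frac{119}{5} + 0 = \frac{119}{5}$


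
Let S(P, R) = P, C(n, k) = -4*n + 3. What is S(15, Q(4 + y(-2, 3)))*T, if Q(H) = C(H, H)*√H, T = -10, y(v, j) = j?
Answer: -150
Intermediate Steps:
C(n, k) = 3 - 4*n
Q(H) = √H*(3 - 4*H) (Q(H) = (3 - 4*H)*√H = √H*(3 - 4*H))
S(15, Q(4 + y(-2, 3)))*T = 15*(-10) = -150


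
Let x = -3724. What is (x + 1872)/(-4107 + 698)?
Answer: 1852/3409 ≈ 0.54327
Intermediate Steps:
(x + 1872)/(-4107 + 698) = (-3724 + 1872)/(-4107 + 698) = -1852/(-3409) = -1852*(-1/3409) = 1852/3409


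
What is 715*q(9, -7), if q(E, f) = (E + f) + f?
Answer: -3575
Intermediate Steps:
q(E, f) = E + 2*f
715*q(9, -7) = 715*(9 + 2*(-7)) = 715*(9 - 14) = 715*(-5) = -3575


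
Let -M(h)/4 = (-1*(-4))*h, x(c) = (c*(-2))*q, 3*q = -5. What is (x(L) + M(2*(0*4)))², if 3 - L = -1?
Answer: 1600/9 ≈ 177.78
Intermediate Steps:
q = -5/3 (q = (⅓)*(-5) = -5/3 ≈ -1.6667)
L = 4 (L = 3 - 1*(-1) = 3 + 1 = 4)
x(c) = 10*c/3 (x(c) = (c*(-2))*(-5/3) = -2*c*(-5/3) = 10*c/3)
M(h) = -16*h (M(h) = -4*(-1*(-4))*h = -16*h)
(x(L) + M(2*(0*4)))² = ((10/3)*4 - 32*0*4)² = (40/3 - 32*0)² = (40/3 - 16*0)² = (40/3 + 0)² = (40/3)² = 1600/9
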